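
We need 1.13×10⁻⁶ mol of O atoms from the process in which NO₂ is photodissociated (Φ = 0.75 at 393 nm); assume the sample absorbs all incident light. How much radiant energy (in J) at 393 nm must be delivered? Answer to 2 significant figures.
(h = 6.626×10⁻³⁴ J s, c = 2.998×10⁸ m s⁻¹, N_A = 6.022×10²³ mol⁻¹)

0.46 J

Photons that must be absorbed: 1.13×10⁻⁶ / 0.75 = 1.507×10⁻⁶ mol.
Photon energy: hc/λ = 5.055×10⁻¹⁹ J; per mole, 3.044×10⁵ J mol⁻¹.
Energy required: 1.507×10⁻⁶ × 3.044×10⁵ = 0.46 J.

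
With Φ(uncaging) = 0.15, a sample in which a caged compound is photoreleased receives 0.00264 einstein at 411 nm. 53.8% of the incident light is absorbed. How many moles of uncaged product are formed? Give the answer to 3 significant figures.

2.13e-4 mol

Photons absorbed: 0.538 × 0.00264 = 0.001420 mol.
Product: Φ × n_abs = 0.15 × 0.001420 = 2.130e-4 mol.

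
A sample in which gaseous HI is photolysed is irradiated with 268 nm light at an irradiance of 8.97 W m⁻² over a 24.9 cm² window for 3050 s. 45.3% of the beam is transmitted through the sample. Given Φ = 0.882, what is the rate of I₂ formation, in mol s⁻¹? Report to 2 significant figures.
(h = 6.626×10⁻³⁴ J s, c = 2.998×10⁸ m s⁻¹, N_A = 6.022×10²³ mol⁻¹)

Photon energy at 268 nm: hc/λ = (6.626×10⁻³⁴)(2.998×10⁸)/(268×10⁻⁹) = 7.412×10⁻¹⁹ J.
Energy delivered: (8.97 W m⁻²)(24.9×10⁻⁴ m²)(3050 s) = 68.12 J.
Photons incident: 68.12 / 7.412×10⁻¹⁹ = 9.191×10¹⁹, i.e. 9.191×10¹⁹/6.022×10²³ = 1.526×10⁻⁴ mol.
Fraction absorbed: 1 − 45.3/100 = 0.5470.
Photons absorbed: 0.5470 × 1.526×10⁻⁴ = 8.347×10⁻⁵ mol.
Product formed: 0.882 × 8.347×10⁻⁵ = 7.362×10⁻⁵ mol.
Rate: 7.362×10⁻⁵ / 3050 s = 2.4×10⁻⁸ mol s⁻¹.

2.4×10⁻⁸ mol s⁻¹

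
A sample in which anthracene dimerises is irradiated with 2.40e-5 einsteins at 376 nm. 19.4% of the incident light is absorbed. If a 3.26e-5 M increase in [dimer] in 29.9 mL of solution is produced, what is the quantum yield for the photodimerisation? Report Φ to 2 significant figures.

Φ = 0.21

Product: (3.26e-5 M)(0.0299 L) = 9.747e-7 mol.
Photons absorbed: 0.194 × 2.40e-5 = 4.656e-6 mol.
Φ = 9.747e-7 mol / 4.656e-6 mol photons = 0.21.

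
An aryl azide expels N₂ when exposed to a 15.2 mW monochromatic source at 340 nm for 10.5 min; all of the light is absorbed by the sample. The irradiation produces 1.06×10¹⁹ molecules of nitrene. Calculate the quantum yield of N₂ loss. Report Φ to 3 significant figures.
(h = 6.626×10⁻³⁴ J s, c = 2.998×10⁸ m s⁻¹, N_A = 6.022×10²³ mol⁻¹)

Product: 1.06×10¹⁹ / 6.022×10²³ = 1.760×10⁻⁵ mol.
Photon energy at 340 nm: hc/λ = (6.626×10⁻³⁴)(2.998×10⁸)/(340×10⁻⁹) = 5.843×10⁻¹⁹ J.
Energy delivered: (15.2 mW)(630 s) = 9.576 J.
Photons incident: 9.576 / 5.843×10⁻¹⁹ = 1.639×10¹⁹, i.e. 1.639×10¹⁹/6.022×10²³ = 2.722×10⁻⁵ mol.
Φ = 1.760×10⁻⁵ mol / 2.722×10⁻⁵ mol photons = 0.647.

Φ = 0.647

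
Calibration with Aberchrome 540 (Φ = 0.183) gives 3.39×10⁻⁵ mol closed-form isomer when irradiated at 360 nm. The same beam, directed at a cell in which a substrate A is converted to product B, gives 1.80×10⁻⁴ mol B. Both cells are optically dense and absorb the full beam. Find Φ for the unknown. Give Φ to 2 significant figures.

Φ = 0.97

Photons absorbed by the actinometer: 3.39×10⁻⁵ / 0.183 = 1.852×10⁻⁴ mol.
Φ(unknown) = 1.80×10⁻⁴ / 1.852×10⁻⁴ = 0.97.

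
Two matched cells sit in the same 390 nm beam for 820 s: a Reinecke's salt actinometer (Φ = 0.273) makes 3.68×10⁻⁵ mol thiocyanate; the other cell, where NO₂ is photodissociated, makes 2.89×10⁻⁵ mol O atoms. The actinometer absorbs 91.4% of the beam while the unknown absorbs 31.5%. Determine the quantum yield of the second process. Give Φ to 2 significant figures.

Φ = 0.62

Photons absorbed by the actinometer: 3.68×10⁻⁵ / 0.273 = 1.348×10⁻⁴ mol.
Incident flux: 1.348×10⁻⁴ / 0.914 = 1.475×10⁻⁴ einstein.
Absorbed by unknown: 0.315 × 1.475×10⁻⁴ = 4.646×10⁻⁵ mol.
Φ(unknown) = 2.89×10⁻⁵ / 4.646×10⁻⁵ = 0.62.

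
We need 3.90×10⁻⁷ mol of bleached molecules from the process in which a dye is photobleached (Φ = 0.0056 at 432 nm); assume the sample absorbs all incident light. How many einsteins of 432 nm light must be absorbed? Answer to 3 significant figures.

Photons that must be absorbed: 3.90×10⁻⁷ / 0.0056 = 6.964×10⁻⁵ mol.

6.96×10⁻⁵ einstein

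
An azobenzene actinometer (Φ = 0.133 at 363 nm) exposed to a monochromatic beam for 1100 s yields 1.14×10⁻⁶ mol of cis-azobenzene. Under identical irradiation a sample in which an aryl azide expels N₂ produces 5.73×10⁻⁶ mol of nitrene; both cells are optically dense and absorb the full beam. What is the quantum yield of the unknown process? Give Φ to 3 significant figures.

Φ = 0.669

Photons absorbed by the actinometer: 1.14×10⁻⁶ / 0.133 = 8.571×10⁻⁶ mol.
Φ(unknown) = 5.73×10⁻⁶ / 8.571×10⁻⁶ = 0.669.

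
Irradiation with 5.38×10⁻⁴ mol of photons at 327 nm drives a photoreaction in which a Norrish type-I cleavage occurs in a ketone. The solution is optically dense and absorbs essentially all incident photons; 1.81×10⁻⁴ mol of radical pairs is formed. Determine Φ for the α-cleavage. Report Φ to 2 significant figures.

Φ = 0.34

Φ = 1.81×10⁻⁴ mol / 5.38×10⁻⁴ mol photons = 0.34.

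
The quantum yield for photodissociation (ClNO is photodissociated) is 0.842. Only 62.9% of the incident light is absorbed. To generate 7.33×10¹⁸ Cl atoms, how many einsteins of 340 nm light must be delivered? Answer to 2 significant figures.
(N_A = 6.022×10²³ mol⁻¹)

Product: 7.33×10¹⁸ / 6.022×10²³ = 1.217×10⁻⁵ mol.
Photons that must be absorbed: 1.217×10⁻⁵ / 0.842 = 1.445×10⁻⁵ mol.
Incident photons needed: 1.445×10⁻⁵ / 0.629 = 2.297×10⁻⁵ mol.

2.3×10⁻⁵ einstein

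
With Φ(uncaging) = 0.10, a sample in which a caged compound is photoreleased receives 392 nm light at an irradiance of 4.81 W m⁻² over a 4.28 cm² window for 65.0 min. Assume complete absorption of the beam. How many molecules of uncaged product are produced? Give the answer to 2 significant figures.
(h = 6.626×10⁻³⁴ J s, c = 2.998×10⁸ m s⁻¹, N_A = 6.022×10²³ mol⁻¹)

Photon energy at 392 nm: hc/λ = (6.626×10⁻³⁴)(2.998×10⁸)/(392×10⁻⁹) = 5.068×10⁻¹⁹ J.
Energy delivered: (4.81 W m⁻²)(4.28×10⁻⁴ m²)(3900 s) = 8.029 J.
Photons incident: 8.029 / 5.068×10⁻¹⁹ = 1.584×10¹⁹, i.e. 1.584×10¹⁹/6.022×10²³ = 2.630×10⁻⁵ mol.
Product: Φ × n_abs = 0.10 × 2.630×10⁻⁵ = 2.630×10⁻⁶ mol.
As a count: 2.630×10⁻⁶ × 6.022×10²³ = 1.6×10¹⁸.

1.6×10¹⁸ molecules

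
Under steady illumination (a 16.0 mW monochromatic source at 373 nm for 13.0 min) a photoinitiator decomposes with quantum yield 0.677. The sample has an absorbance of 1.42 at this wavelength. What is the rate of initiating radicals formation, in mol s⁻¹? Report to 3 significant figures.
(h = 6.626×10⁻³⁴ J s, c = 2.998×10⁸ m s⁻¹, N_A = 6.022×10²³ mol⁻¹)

Photon energy at 373 nm: hc/λ = (6.626×10⁻³⁴)(2.998×10⁸)/(373×10⁻⁹) = 5.326×10⁻¹⁹ J.
Energy delivered: (16.0 mW)(780 s) = 12.48 J.
Photons incident: 12.48 / 5.326×10⁻¹⁹ = 2.343×10¹⁹, i.e. 2.343×10¹⁹/6.022×10²³ = 3.891×10⁻⁵ mol.
Fraction absorbed: 1 − 10^(−1.42) = 0.9620.
Photons absorbed: 0.9620 × 3.891×10⁻⁵ = 3.743×10⁻⁵ mol.
Product formed: 0.677 × 3.743×10⁻⁵ = 2.534×10⁻⁵ mol.
Rate: 2.534×10⁻⁵ / 780 s = 3.25×10⁻⁸ mol s⁻¹.

3.25×10⁻⁸ mol s⁻¹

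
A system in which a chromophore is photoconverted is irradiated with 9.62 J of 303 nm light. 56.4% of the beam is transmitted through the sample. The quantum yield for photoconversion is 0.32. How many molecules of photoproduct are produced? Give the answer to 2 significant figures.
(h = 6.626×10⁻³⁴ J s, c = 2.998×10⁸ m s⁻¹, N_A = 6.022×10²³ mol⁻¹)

2.0×10¹⁸ molecules

Photon energy at 303 nm: hc/λ = (6.626×10⁻³⁴)(2.998×10⁸)/(303×10⁻⁹) = 6.556×10⁻¹⁹ J.
Photons incident: 9.62 / 6.556×10⁻¹⁹ = 1.467×10¹⁹, i.e. 1.467×10¹⁹/6.022×10²³ = 2.436×10⁻⁵ mol.
Fraction absorbed: 1 − 56.4/100 = 0.4360.
Photons absorbed: 0.4360 × 2.436×10⁻⁵ = 1.062×10⁻⁵ mol.
Product: Φ × n_abs = 0.32 × 1.062×10⁻⁵ = 3.398×10⁻⁶ mol.
As a count: 3.398×10⁻⁶ × 6.022×10²³ = 2.0×10¹⁸.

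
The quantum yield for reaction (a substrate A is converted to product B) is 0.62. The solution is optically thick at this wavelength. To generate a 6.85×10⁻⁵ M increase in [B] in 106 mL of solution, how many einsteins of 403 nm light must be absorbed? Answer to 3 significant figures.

1.17×10⁻⁵ einstein

Product: (6.85×10⁻⁵ M)(0.106 L) = 7.261×10⁻⁶ mol.
Photons that must be absorbed: 7.261×10⁻⁶ / 0.62 = 1.171×10⁻⁵ mol.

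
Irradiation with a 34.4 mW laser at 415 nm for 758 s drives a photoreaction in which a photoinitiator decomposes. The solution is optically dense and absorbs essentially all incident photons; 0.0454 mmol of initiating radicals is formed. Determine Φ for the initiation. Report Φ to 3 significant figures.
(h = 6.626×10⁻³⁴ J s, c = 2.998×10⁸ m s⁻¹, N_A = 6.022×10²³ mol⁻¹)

Φ = 0.502

Product: 0.0454 mmol = 4.54×10⁻⁵ mol.
Photon energy at 415 nm: hc/λ = (6.626×10⁻³⁴)(2.998×10⁸)/(415×10⁻⁹) = 4.787×10⁻¹⁹ J.
Energy delivered: (34.4 mW)(758 s) = 26.08 J.
Photons incident: 26.08 / 4.787×10⁻¹⁹ = 5.448×10¹⁹, i.e. 5.448×10¹⁹/6.022×10²³ = 9.047×10⁻⁵ mol.
Φ = 4.54×10⁻⁵ mol / 9.047×10⁻⁵ mol photons = 0.502.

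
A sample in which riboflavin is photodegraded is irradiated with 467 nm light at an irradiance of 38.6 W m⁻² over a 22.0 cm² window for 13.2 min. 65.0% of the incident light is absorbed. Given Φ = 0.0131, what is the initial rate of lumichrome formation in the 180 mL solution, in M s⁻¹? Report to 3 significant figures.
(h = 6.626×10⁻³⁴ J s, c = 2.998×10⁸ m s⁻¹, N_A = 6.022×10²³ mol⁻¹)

Photon energy at 467 nm: hc/λ = (6.626×10⁻³⁴)(2.998×10⁸)/(467×10⁻⁹) = 4.254×10⁻¹⁹ J.
Energy delivered: (38.6 W m⁻²)(22.0×10⁻⁴ m²)(792 s) = 67.26 J.
Photons incident: 67.26 / 4.254×10⁻¹⁹ = 1.581×10²⁰, i.e. 1.581×10²⁰/6.022×10²³ = 2.625×10⁻⁴ mol.
Photons absorbed: 0.650 × 2.625×10⁻⁴ = 1.706×10⁻⁴ mol.
Product formed: 0.0131 × 1.706×10⁻⁴ = 2.235×10⁻⁶ mol.
Rate: 2.235×10⁻⁶ mol / (792 s × 0.18 L) = 1.57×10⁻⁸ M s⁻¹.

1.57×10⁻⁸ M s⁻¹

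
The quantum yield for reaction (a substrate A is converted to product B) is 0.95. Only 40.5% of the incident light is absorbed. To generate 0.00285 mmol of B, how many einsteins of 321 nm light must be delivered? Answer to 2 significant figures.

Product: 0.00285 mmol = 2.85×10⁻⁶ mol.
Photons that must be absorbed: 2.85×10⁻⁶ / 0.95 = 3.000×10⁻⁶ mol.
Incident photons needed: 3.000×10⁻⁶ / 0.405 = 7.407×10⁻⁶ mol.

7.4×10⁻⁶ einstein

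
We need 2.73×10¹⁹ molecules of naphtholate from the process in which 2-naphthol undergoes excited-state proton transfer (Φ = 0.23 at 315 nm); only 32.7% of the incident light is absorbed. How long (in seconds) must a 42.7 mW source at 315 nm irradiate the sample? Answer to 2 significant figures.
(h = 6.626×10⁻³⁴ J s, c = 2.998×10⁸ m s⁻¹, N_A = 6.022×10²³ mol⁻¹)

t ≈ 5400 s

Product: 2.73×10¹⁹ / 6.022×10²³ = 4.533×10⁻⁵ mol.
Photons that must be absorbed: 4.533×10⁻⁵ / 0.23 = 1.971×10⁻⁴ mol.
Incident photons needed: 1.971×10⁻⁴ / 0.327 = 6.028×10⁻⁴ mol.
Photon energy: hc/λ = 6.306×10⁻¹⁹ J; per mole, 3.797×10⁵ J mol⁻¹.
Energy required: 6.028×10⁻⁴ × 3.797×10⁵ = 228.9 J.
Time: 228.9 J / 0.0427 W = 5400 s.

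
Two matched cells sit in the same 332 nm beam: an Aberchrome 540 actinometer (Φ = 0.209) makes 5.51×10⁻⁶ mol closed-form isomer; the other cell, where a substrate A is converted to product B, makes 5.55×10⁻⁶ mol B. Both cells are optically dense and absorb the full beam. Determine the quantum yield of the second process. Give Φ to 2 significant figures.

Φ = 0.21

Photons absorbed by the actinometer: 5.51×10⁻⁶ / 0.209 = 2.636×10⁻⁵ mol.
Φ(unknown) = 5.55×10⁻⁶ / 2.636×10⁻⁵ = 0.21.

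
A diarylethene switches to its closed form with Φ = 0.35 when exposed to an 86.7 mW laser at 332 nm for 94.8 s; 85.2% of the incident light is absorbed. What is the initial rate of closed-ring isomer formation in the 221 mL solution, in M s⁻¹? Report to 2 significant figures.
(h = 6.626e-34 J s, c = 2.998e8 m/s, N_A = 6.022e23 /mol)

3.2e-7 M s⁻¹

Photon energy at 332 nm: hc/λ = (6.626e-34)(2.998e8)/(332e-9) = 5.983e-19 J.
Energy delivered: (86.7 mW)(94.8 s) = 8.219 J.
Photons incident: 8.219 / 5.983e-19 = 1.374e19, i.e. 1.374e19/6.022e23 = 2.282e-5 mol.
Photons absorbed: 0.852 × 2.282e-5 = 1.944e-5 mol.
Product formed: 0.35 × 1.944e-5 = 6.804e-6 mol.
Rate: 6.804e-6 mol / (94.8 s × 0.221 L) = 3.2e-7 M s⁻¹.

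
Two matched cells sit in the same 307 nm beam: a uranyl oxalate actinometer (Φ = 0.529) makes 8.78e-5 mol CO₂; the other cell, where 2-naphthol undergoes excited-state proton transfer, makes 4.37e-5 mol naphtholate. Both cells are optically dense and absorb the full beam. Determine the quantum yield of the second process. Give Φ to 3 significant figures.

Photons absorbed by the actinometer: 8.78e-5 / 0.529 = 1.660e-4 mol.
Φ(unknown) = 4.37e-5 / 1.660e-4 = 0.263.

Φ = 0.263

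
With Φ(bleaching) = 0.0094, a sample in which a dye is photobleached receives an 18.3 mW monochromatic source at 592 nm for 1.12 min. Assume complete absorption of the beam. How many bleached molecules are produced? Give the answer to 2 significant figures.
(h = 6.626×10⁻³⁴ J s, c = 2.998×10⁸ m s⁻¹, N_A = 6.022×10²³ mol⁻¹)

Photon energy at 592 nm: hc/λ = (6.626×10⁻³⁴)(2.998×10⁸)/(592×10⁻⁹) = 3.356×10⁻¹⁹ J.
Energy delivered: (18.3 mW)(67.2 s) = 1.230 J.
Photons incident: 1.230 / 3.356×10⁻¹⁹ = 3.665×10¹⁸, i.e. 3.665×10¹⁸/6.022×10²³ = 6.086×10⁻⁶ mol.
Product: Φ × n_abs = 0.0094 × 6.086×10⁻⁶ = 5.721×10⁻⁸ mol.
As a count: 5.721×10⁻⁸ × 6.022×10²³ = 3.4×10¹⁶.

3.4×10¹⁶ bleached molecules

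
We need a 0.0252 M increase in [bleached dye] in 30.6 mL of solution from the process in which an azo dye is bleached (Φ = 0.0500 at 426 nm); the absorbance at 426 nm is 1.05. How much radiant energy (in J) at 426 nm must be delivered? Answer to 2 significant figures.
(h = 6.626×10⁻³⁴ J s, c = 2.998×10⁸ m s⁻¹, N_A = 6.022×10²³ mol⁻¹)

4800 J

Product: (0.0252 M)(0.0306 L) = 7.711×10⁻⁴ mol.
Photons that must be absorbed: 7.711×10⁻⁴ / 0.0500 = 0.01542 mol.
Fraction absorbed: 1 − 10^(−1.05) = 0.9109.
Incident photons needed: 0.01542 / 0.9109 = 0.01693 mol.
Photon energy: hc/λ = 4.663×10⁻¹⁹ J; per mole, 2.808×10⁵ J mol⁻¹.
Energy required: 0.01693 × 2.808×10⁵ = 4800 J.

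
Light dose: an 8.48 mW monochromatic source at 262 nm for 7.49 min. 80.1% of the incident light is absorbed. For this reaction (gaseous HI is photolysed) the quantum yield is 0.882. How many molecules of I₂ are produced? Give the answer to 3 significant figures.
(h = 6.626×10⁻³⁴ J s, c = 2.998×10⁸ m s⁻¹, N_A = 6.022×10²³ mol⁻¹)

Photon energy at 262 nm: hc/λ = (6.626×10⁻³⁴)(2.998×10⁸)/(262×10⁻⁹) = 7.582×10⁻¹⁹ J.
Energy delivered: (8.48 mW)(449.4 s) = 3.811 J.
Photons incident: 3.811 / 7.582×10⁻¹⁹ = 5.026×10¹⁸, i.e. 5.026×10¹⁸/6.022×10²³ = 8.346×10⁻⁶ mol.
Photons absorbed: 0.801 × 8.346×10⁻⁶ = 6.685×10⁻⁶ mol.
Product: Φ × n_abs = 0.882 × 6.685×10⁻⁶ = 5.896×10⁻⁶ mol.
As a count: 5.896×10⁻⁶ × 6.022×10²³ = 3.55×10¹⁸.

3.55×10¹⁸ molecules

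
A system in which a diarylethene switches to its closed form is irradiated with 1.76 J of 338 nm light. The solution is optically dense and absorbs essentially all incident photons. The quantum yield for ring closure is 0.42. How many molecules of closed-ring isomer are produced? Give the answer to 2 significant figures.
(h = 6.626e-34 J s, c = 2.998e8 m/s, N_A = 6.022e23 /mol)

Photon energy at 338 nm: hc/λ = (6.626e-34)(2.998e8)/(338e-9) = 5.877e-19 J.
Photons incident: 1.76 / 5.877e-19 = 2.995e18, i.e. 2.995e18/6.022e23 = 4.973e-6 mol.
Product: Φ × n_abs = 0.42 × 4.973e-6 = 2.089e-6 mol.
As a count: 2.089e-6 × 6.022e23 = 1.3e18.

1.3e18 molecules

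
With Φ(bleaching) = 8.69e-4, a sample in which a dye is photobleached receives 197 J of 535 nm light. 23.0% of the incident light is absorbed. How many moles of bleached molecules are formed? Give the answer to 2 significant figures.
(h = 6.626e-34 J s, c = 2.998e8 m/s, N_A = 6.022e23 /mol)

1.8e-7 mol

Photon energy at 535 nm: hc/λ = (6.626e-34)(2.998e8)/(535e-9) = 3.713e-19 J.
Photons incident: 197 / 3.713e-19 = 5.306e20, i.e. 5.306e20/6.022e23 = 8.811e-4 mol.
Photons absorbed: 0.230 × 8.811e-4 = 2.027e-4 mol.
Product: Φ × n_abs = 8.69e-4 × 2.027e-4 = 1.761e-7 mol.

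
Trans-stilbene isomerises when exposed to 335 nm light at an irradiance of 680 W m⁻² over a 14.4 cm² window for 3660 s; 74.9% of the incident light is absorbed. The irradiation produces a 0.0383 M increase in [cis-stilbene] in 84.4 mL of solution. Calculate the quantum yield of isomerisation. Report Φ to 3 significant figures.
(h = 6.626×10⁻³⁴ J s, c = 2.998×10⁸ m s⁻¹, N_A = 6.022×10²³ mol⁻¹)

Φ = 0.430

Product: (0.0383 M)(0.0844 L) = 0.003233 mol.
Photon energy at 335 nm: hc/λ = (6.626×10⁻³⁴)(2.998×10⁸)/(335×10⁻⁹) = 5.930×10⁻¹⁹ J.
Energy delivered: (680 W m⁻²)(14.4×10⁻⁴ m²)(3660 s) = 3584 J.
Photons incident: 3584 / 5.930×10⁻¹⁹ = 6.044×10²¹, i.e. 6.044×10²¹/6.022×10²³ = 0.01004 mol.
Photons absorbed: 0.749 × 0.01004 = 0.007520 mol.
Φ = 0.003233 mol / 0.007520 mol photons = 0.430.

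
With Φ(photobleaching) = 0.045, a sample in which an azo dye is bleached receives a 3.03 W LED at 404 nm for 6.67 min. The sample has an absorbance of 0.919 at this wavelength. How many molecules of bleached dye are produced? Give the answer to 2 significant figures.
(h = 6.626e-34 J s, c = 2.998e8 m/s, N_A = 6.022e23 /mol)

9.8e19 molecules

Photon energy at 404 nm: hc/λ = (6.626e-34)(2.998e8)/(404e-9) = 4.917e-19 J.
Energy delivered: (3.03 W)(400.2 s) = 1213 J.
Photons incident: 1213 / 4.917e-19 = 2.467e21, i.e. 2.467e21/6.022e23 = 0.004097 mol.
Fraction absorbed: 1 − 10^(−0.919) = 0.8795.
Photons absorbed: 0.8795 × 0.004097 = 0.003603 mol.
Product: Φ × n_abs = 0.045 × 0.003603 = 1.621e-4 mol.
As a count: 1.621e-4 × 6.022e23 = 9.8e19.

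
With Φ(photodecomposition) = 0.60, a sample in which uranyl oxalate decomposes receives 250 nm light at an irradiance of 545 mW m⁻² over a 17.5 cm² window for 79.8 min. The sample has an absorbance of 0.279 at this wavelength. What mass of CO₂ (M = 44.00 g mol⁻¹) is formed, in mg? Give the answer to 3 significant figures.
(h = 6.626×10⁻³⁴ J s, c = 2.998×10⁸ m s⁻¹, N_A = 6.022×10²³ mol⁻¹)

Photon energy at 250 nm: hc/λ = (6.626×10⁻³⁴)(2.998×10⁸)/(250×10⁻⁹) = 7.946×10⁻¹⁹ J.
Energy delivered: (545 mW m⁻²)(17.5×10⁻⁴ m²)(4788 s) = 4.567 J.
Photons incident: 4.567 / 7.946×10⁻¹⁹ = 5.748×10¹⁸, i.e. 5.748×10¹⁸/6.022×10²³ = 9.545×10⁻⁶ mol.
Fraction absorbed: 1 − 10^(−0.279) = 0.4740.
Photons absorbed: 0.4740 × 9.545×10⁻⁶ = 4.524×10⁻⁶ mol.
Product: Φ × n_abs = 0.60 × 4.524×10⁻⁶ = 2.714×10⁻⁶ mol.
Mass: 2.714×10⁻⁶ × 44.00 = 1.194×10⁻⁴ g = 0.119 mg.

0.119 mg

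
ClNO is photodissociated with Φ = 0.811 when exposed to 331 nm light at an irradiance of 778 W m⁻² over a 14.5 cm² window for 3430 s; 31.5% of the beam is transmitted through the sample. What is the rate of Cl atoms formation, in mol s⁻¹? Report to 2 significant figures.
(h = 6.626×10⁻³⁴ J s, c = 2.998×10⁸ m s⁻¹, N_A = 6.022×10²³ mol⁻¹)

Photon energy at 331 nm: hc/λ = (6.626×10⁻³⁴)(2.998×10⁸)/(331×10⁻⁹) = 6.001×10⁻¹⁹ J.
Energy delivered: (778 W m⁻²)(14.5×10⁻⁴ m²)(3430 s) = 3869 J.
Photons incident: 3869 / 6.001×10⁻¹⁹ = 6.447×10²¹, i.e. 6.447×10²¹/6.022×10²³ = 0.01071 mol.
Fraction absorbed: 1 − 31.5/100 = 0.6850.
Photons absorbed: 0.6850 × 0.01071 = 0.007336 mol.
Product formed: 0.811 × 0.007336 = 0.005949 mol.
Rate: 0.005949 / 3430 s = 1.7×10⁻⁶ mol s⁻¹.

1.7×10⁻⁶ mol s⁻¹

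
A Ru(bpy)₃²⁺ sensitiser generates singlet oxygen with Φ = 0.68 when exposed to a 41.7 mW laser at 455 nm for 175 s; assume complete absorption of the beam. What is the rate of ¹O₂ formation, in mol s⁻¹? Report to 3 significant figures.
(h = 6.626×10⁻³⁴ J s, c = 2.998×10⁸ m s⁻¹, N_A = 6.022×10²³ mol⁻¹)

Photon energy at 455 nm: hc/λ = (6.626×10⁻³⁴)(2.998×10⁸)/(455×10⁻⁹) = 4.366×10⁻¹⁹ J.
Energy delivered: (41.7 mW)(175 s) = 7.298 J.
Photons incident: 7.298 / 4.366×10⁻¹⁹ = 1.672×10¹⁹, i.e. 1.672×10¹⁹/6.022×10²³ = 2.776×10⁻⁵ mol.
Product formed: 0.68 × 2.776×10⁻⁵ = 1.888×10⁻⁵ mol.
Rate: 1.888×10⁻⁵ / 175 s = 1.08×10⁻⁷ mol s⁻¹.

1.08×10⁻⁷ mol s⁻¹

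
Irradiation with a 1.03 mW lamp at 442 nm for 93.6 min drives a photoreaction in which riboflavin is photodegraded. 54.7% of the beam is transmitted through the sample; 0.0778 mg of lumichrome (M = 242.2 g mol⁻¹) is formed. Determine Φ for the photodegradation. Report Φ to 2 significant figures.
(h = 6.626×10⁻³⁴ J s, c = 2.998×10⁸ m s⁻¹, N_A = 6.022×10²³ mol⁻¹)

Φ = 0.033

Product: 0.0778 mg / 242.2 g mol⁻¹ = 3.212×10⁻⁷ mol.
Photon energy at 442 nm: hc/λ = (6.626×10⁻³⁴)(2.998×10⁸)/(442×10⁻⁹) = 4.494×10⁻¹⁹ J.
Energy delivered: (1.03 mW)(5616 s) = 5.784 J.
Photons incident: 5.784 / 4.494×10⁻¹⁹ = 1.287×10¹⁹, i.e. 1.287×10¹⁹/6.022×10²³ = 2.137×10⁻⁵ mol.
Fraction absorbed: 1 − 54.7/100 = 0.4530.
Photons absorbed: 0.4530 × 2.137×10⁻⁵ = 9.681×10⁻⁶ mol.
Φ = 3.212×10⁻⁷ mol / 9.681×10⁻⁶ mol photons = 0.033.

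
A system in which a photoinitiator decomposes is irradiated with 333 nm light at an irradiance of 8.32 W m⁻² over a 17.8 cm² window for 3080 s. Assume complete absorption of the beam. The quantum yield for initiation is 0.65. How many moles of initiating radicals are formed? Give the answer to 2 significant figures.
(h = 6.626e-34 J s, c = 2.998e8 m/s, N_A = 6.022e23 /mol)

Photon energy at 333 nm: hc/λ = (6.626e-34)(2.998e8)/(333e-9) = 5.965e-19 J.
Energy delivered: (8.32 W m⁻²)(17.8e-4 m²)(3080 s) = 45.61 J.
Photons incident: 45.61 / 5.965e-19 = 7.646e19, i.e. 7.646e19/6.022e23 = 1.270e-4 mol.
Product: Φ × n_abs = 0.65 × 1.270e-4 = 8.255e-5 mol.

8.3e-5 mol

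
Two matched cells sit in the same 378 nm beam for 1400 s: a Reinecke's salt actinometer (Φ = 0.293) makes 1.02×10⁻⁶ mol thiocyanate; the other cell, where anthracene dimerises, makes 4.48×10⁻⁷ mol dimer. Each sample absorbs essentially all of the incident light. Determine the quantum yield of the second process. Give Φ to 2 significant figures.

Photons absorbed by the actinometer: 1.02×10⁻⁶ / 0.293 = 3.481×10⁻⁶ mol.
Φ(unknown) = 4.48×10⁻⁷ / 3.481×10⁻⁶ = 0.13.

Φ = 0.13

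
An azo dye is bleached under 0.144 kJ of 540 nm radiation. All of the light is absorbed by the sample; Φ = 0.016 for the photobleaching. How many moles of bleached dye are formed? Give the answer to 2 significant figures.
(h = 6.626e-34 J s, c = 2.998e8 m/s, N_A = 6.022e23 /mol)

Photon energy at 540 nm: hc/λ = (6.626e-34)(2.998e8)/(540e-9) = 3.679e-19 J.
Incident energy: 0.144 kJ = 144 J.
Photons incident: 144 / 3.679e-19 = 3.914e20, i.e. 3.914e20/6.022e23 = 6.500e-4 mol.
Product: Φ × n_abs = 0.016 × 6.500e-4 = 1.040e-5 mol.

1.0e-5 mol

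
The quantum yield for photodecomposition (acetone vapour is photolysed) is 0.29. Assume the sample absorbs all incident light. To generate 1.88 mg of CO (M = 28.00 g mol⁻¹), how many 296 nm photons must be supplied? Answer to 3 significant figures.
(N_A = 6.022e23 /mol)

Product: 1.88 mg / 28.00 g mol⁻¹ = 6.714e-5 mol.
Photons that must be absorbed: 6.714e-5 / 0.29 = 2.315e-4 mol.
Photon count: 2.315e-4 × 6.022e23 = 1.39e20.

1.39e20 photons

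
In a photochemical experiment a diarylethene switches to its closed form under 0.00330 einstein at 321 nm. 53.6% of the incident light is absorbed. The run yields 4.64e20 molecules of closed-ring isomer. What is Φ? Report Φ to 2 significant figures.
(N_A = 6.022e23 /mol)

Product: 4.64e20 / 6.022e23 = 7.705e-4 mol.
Photons absorbed: 0.536 × 0.00330 = 0.001769 mol.
Φ = 7.705e-4 mol / 0.001769 mol photons = 0.44.

Φ = 0.44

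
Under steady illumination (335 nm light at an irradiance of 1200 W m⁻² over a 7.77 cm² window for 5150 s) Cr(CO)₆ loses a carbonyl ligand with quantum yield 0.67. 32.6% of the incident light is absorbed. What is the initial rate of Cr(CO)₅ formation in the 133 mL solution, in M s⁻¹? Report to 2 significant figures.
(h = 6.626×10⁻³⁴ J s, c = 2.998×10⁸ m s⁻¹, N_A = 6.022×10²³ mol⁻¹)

4.3×10⁻⁶ M s⁻¹

Photon energy at 335 nm: hc/λ = (6.626×10⁻³⁴)(2.998×10⁸)/(335×10⁻⁹) = 5.930×10⁻¹⁹ J.
Energy delivered: (1200 W m⁻²)(7.77×10⁻⁴ m²)(5150 s) = 4802 J.
Photons incident: 4802 / 5.930×10⁻¹⁹ = 8.098×10²¹, i.e. 8.098×10²¹/6.022×10²³ = 0.01345 mol.
Photons absorbed: 0.326 × 0.01345 = 0.004385 mol.
Product formed: 0.67 × 0.004385 = 0.002938 mol.
Rate: 0.002938 mol / (5150 s × 0.133 L) = 4.3×10⁻⁶ M s⁻¹.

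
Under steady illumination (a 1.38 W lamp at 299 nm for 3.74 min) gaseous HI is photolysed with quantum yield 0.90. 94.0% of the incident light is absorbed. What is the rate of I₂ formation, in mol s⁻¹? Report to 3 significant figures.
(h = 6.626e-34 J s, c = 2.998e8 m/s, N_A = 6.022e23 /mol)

Photon energy at 299 nm: hc/λ = (6.626e-34)(2.998e8)/(299e-9) = 6.644e-19 J.
Energy delivered: (1.38 W)(224.4 s) = 309.7 J.
Photons incident: 309.7 / 6.644e-19 = 4.661e20, i.e. 4.661e20/6.022e23 = 7.740e-4 mol.
Photons absorbed: 0.940 × 7.740e-4 = 7.276e-4 mol.
Product formed: 0.90 × 7.276e-4 = 6.548e-4 mol.
Rate: 6.548e-4 / 224.4 s = 2.92e-6 mol s⁻¹.

2.92e-6 mol s⁻¹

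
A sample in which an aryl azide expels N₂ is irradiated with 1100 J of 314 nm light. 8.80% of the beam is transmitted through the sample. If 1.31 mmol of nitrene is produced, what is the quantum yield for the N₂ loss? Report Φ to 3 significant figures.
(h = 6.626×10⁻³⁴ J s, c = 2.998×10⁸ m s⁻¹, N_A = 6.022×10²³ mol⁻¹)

Product: 1.31 mmol = 0.00131 mol.
Photon energy at 314 nm: hc/λ = (6.626×10⁻³⁴)(2.998×10⁸)/(314×10⁻⁹) = 6.326×10⁻¹⁹ J.
Photons incident: 1100 / 6.326×10⁻¹⁹ = 1.739×10²¹, i.e. 1.739×10²¹/6.022×10²³ = 0.002888 mol.
Fraction absorbed: 1 − 8.80/100 = 0.9120.
Photons absorbed: 0.9120 × 0.002888 = 0.002634 mol.
Φ = 0.00131 mol / 0.002634 mol photons = 0.497.

Φ = 0.497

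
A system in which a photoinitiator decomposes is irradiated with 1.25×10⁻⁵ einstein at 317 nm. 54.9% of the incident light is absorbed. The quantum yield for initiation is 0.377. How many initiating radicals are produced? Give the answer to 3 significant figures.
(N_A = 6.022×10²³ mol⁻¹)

1.56×10¹⁸ initiating radicals

Photons absorbed: 0.549 × 1.25×10⁻⁵ = 6.862×10⁻⁶ mol.
Product: Φ × n_abs = 0.377 × 6.862×10⁻⁶ = 2.587×10⁻⁶ mol.
As a count: 2.587×10⁻⁶ × 6.022×10²³ = 1.56×10¹⁸.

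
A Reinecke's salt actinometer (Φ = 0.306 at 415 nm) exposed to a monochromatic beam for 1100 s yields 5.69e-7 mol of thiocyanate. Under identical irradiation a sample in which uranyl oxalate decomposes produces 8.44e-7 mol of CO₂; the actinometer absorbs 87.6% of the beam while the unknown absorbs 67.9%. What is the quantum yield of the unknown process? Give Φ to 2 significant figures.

Photons absorbed by the actinometer: 5.69e-7 / 0.306 = 1.859e-6 mol.
Incident flux: 1.859e-6 / 0.876 = 2.122e-6 einstein.
Absorbed by unknown: 0.679 × 2.122e-6 = 1.441e-6 mol.
Φ(unknown) = 8.44e-7 / 1.441e-6 = 0.59.

Φ = 0.59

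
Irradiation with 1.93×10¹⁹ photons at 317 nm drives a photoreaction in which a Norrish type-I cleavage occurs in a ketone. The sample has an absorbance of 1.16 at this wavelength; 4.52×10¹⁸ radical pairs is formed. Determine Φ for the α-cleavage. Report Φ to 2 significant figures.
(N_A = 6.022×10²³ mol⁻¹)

Product: 4.52×10¹⁸ / 6.022×10²³ = 7.506×10⁻⁶ mol.
Moles of photons: 1.93×10¹⁹ / 6.022×10²³ = 3.205×10⁻⁵ mol.
Fraction absorbed: 1 − 10^(−1.16) = 0.9308.
Photons absorbed: 0.9308 × 3.205×10⁻⁵ = 2.983×10⁻⁵ mol.
Φ = 7.506×10⁻⁶ mol / 2.983×10⁻⁵ mol photons = 0.25.

Φ = 0.25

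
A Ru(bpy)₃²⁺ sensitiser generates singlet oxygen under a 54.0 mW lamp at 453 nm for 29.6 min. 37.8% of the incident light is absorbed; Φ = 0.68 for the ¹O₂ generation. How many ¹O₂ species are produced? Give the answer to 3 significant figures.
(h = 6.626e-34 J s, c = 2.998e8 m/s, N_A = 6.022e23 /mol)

Photon energy at 453 nm: hc/λ = (6.626e-34)(2.998e8)/(453e-9) = 4.385e-19 J.
Energy delivered: (54.0 mW)(1776 s) = 95.90 J.
Photons incident: 95.90 / 4.385e-19 = 2.187e20, i.e. 2.187e20/6.022e23 = 3.632e-4 mol.
Photons absorbed: 0.378 × 3.632e-4 = 1.373e-4 mol.
Product: Φ × n_abs = 0.68 × 1.373e-4 = 9.336e-5 mol.
As a count: 9.336e-5 × 6.022e23 = 5.62e19.

5.62e19 species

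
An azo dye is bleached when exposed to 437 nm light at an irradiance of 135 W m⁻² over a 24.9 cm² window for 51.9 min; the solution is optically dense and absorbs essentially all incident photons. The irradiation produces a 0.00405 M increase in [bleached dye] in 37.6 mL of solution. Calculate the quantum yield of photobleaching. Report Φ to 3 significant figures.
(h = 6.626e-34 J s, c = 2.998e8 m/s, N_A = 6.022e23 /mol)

Product: (0.00405 M)(0.0376 L) = 1.523e-4 mol.
Photon energy at 437 nm: hc/λ = (6.626e-34)(2.998e8)/(437e-9) = 4.546e-19 J.
Energy delivered: (135 W m⁻²)(24.9e-4 m²)(3114 s) = 1047 J.
Photons incident: 1047 / 4.546e-19 = 2.303e21, i.e. 2.303e21/6.022e23 = 0.003824 mol.
Φ = 1.523e-4 mol / 0.003824 mol photons = 0.0398.

Φ = 0.0398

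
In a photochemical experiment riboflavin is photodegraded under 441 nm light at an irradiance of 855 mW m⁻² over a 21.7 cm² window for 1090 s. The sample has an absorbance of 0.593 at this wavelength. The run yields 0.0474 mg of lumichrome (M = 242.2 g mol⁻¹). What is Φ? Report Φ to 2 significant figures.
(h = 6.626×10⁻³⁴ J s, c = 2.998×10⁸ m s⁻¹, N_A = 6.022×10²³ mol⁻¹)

Φ = 0.035

Product: 0.0474 mg / 242.2 g mol⁻¹ = 1.957×10⁻⁷ mol.
Photon energy at 441 nm: hc/λ = (6.626×10⁻³⁴)(2.998×10⁸)/(441×10⁻⁹) = 4.504×10⁻¹⁹ J.
Energy delivered: (855 mW m⁻²)(21.7×10⁻⁴ m²)(1090 s) = 2.022 J.
Photons incident: 2.022 / 4.504×10⁻¹⁹ = 4.489×10¹⁸, i.e. 4.489×10¹⁸/6.022×10²³ = 7.454×10⁻⁶ mol.
Fraction absorbed: 1 − 10^(−0.593) = 0.7447.
Photons absorbed: 0.7447 × 7.454×10⁻⁶ = 5.551×10⁻⁶ mol.
Φ = 1.957×10⁻⁷ mol / 5.551×10⁻⁶ mol photons = 0.035.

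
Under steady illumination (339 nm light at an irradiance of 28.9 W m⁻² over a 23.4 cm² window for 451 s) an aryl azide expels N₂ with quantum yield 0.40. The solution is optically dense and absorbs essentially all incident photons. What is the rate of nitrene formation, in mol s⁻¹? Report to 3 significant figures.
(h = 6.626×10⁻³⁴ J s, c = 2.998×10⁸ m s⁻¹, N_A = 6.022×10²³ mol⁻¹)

Photon energy at 339 nm: hc/λ = (6.626×10⁻³⁴)(2.998×10⁸)/(339×10⁻⁹) = 5.860×10⁻¹⁹ J.
Energy delivered: (28.9 W m⁻²)(23.4×10⁻⁴ m²)(451 s) = 30.50 J.
Photons incident: 30.50 / 5.860×10⁻¹⁹ = 5.205×10¹⁹, i.e. 5.205×10¹⁹/6.022×10²³ = 8.643×10⁻⁵ mol.
Product formed: 0.40 × 8.643×10⁻⁵ = 3.457×10⁻⁵ mol.
Rate: 3.457×10⁻⁵ / 451 s = 7.67×10⁻⁸ mol s⁻¹.

7.67×10⁻⁸ mol s⁻¹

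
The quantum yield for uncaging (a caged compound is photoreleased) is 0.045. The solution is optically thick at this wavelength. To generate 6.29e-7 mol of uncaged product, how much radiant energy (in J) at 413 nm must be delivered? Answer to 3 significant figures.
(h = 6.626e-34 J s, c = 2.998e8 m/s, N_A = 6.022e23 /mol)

4.05 J

Photons that must be absorbed: 6.29e-7 / 0.045 = 1.398e-5 mol.
Photon energy: hc/λ = 4.810e-19 J; per mole, 2.897e5 J mol⁻¹.
Energy required: 1.398e-5 × 2.897e5 = 4.05 J.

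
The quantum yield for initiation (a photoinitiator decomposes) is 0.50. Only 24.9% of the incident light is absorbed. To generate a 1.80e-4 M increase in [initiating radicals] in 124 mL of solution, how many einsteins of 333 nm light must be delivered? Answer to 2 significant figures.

1.8e-4 einstein

Product: (1.80e-4 M)(0.124 L) = 2.232e-5 mol.
Photons that must be absorbed: 2.232e-5 / 0.50 = 4.464e-5 mol.
Incident photons needed: 4.464e-5 / 0.249 = 1.793e-4 mol.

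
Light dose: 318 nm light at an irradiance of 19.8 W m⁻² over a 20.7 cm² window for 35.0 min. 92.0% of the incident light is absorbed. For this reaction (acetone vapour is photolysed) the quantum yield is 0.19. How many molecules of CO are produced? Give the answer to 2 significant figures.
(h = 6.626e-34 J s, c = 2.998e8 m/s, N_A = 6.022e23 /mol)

Photon energy at 318 nm: hc/λ = (6.626e-34)(2.998e8)/(318e-9) = 6.247e-19 J.
Energy delivered: (19.8 W m⁻²)(20.7e-4 m²)(2100 s) = 86.07 J.
Photons incident: 86.07 / 6.247e-19 = 1.378e20, i.e. 1.378e20/6.022e23 = 2.288e-4 mol.
Photons absorbed: 0.920 × 2.288e-4 = 2.105e-4 mol.
Product: Φ × n_abs = 0.19 × 2.105e-4 = 4.000e-5 mol.
As a count: 4.000e-5 × 6.022e23 = 2.4e19.

2.4e19 molecules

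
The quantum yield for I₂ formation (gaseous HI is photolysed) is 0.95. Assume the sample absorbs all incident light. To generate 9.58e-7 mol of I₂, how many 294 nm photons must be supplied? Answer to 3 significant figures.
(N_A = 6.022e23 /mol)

6.07e17 photons

Photons that must be absorbed: 9.58e-7 / 0.95 = 1.008e-6 mol.
Photon count: 1.008e-6 × 6.022e23 = 6.07e17.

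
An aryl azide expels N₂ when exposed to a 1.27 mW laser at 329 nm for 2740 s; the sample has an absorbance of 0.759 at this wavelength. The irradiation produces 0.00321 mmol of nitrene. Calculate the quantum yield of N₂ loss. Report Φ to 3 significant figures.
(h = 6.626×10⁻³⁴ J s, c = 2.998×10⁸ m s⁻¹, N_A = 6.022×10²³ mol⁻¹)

Φ = 0.406

Product: 0.00321 mmol = 3.21×10⁻⁶ mol.
Photon energy at 329 nm: hc/λ = (6.626×10⁻³⁴)(2.998×10⁸)/(329×10⁻⁹) = 6.038×10⁻¹⁹ J.
Energy delivered: (1.27 mW)(2740 s) = 3.480 J.
Photons incident: 3.480 / 6.038×10⁻¹⁹ = 5.763×10¹⁸, i.e. 5.763×10¹⁸/6.022×10²³ = 9.570×10⁻⁶ mol.
Fraction absorbed: 1 − 10^(−0.759) = 0.8258.
Photons absorbed: 0.8258 × 9.570×10⁻⁶ = 7.903×10⁻⁶ mol.
Φ = 3.21×10⁻⁶ mol / 7.903×10⁻⁶ mol photons = 0.406.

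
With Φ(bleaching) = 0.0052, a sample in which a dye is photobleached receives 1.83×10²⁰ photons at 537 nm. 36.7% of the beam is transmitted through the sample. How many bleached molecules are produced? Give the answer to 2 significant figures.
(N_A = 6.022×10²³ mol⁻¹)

Moles of photons: 1.83×10²⁰ / 6.022×10²³ = 3.039×10⁻⁴ mol.
Fraction absorbed: 1 − 36.7/100 = 0.6330.
Photons absorbed: 0.6330 × 3.039×10⁻⁴ = 1.924×10⁻⁴ mol.
Product: Φ × n_abs = 0.0052 × 1.924×10⁻⁴ = 1.000×10⁻⁶ mol.
As a count: 1.000×10⁻⁶ × 6.022×10²³ = 6.0×10¹⁷.

6.0×10¹⁷ bleached molecules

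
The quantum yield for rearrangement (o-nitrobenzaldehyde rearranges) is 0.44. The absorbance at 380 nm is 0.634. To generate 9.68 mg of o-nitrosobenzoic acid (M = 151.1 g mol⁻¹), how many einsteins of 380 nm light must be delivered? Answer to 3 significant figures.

Product: 9.68 mg / 151.1 g mol⁻¹ = 6.406e-5 mol.
Photons that must be absorbed: 6.406e-5 / 0.44 = 1.456e-4 mol.
Fraction absorbed: 1 − 10^(−0.634) = 0.7677.
Incident photons needed: 1.456e-4 / 0.7677 = 1.897e-4 mol.

1.90e-4 einstein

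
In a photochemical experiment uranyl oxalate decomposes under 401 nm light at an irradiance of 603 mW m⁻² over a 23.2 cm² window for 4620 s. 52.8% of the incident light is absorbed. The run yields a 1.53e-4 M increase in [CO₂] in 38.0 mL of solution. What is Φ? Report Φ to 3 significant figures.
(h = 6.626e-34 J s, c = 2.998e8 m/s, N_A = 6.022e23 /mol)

Φ = 0.508

Product: (1.53e-4 M)(0.038 L) = 5.814e-6 mol.
Photon energy at 401 nm: hc/λ = (6.626e-34)(2.998e8)/(401e-9) = 4.954e-19 J.
Energy delivered: (603 mW m⁻²)(23.2e-4 m²)(4620 s) = 6.463 J.
Photons incident: 6.463 / 4.954e-19 = 1.305e19, i.e. 1.305e19/6.022e23 = 2.167e-5 mol.
Photons absorbed: 0.528 × 2.167e-5 = 1.144e-5 mol.
Φ = 5.814e-6 mol / 1.144e-5 mol photons = 0.508.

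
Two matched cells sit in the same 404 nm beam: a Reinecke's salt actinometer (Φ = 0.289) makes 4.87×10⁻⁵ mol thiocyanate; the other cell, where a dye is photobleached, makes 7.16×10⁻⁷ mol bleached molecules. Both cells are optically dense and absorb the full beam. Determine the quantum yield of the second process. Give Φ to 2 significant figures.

Φ = 0.0042

Photons absorbed by the actinometer: 4.87×10⁻⁵ / 0.289 = 1.685×10⁻⁴ mol.
Φ(unknown) = 7.16×10⁻⁷ / 1.685×10⁻⁴ = 0.0042.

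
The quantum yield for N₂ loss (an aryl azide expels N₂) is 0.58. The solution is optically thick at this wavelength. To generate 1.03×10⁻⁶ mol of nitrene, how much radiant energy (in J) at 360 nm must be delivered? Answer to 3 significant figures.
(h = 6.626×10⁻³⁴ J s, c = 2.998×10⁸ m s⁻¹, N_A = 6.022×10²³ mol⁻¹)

Photons that must be absorbed: 1.03×10⁻⁶ / 0.58 = 1.776×10⁻⁶ mol.
Photon energy: hc/λ = 5.518×10⁻¹⁹ J; per mole, 3.323×10⁵ J mol⁻¹.
Energy required: 1.776×10⁻⁶ × 3.323×10⁵ = 0.590 J.

0.590 J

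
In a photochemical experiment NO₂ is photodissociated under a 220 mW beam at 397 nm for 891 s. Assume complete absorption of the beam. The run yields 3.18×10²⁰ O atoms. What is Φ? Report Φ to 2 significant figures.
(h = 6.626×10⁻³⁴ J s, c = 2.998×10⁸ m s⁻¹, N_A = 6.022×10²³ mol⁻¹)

Product: 3.18×10²⁰ / 6.022×10²³ = 5.281×10⁻⁴ mol.
Photon energy at 397 nm: hc/λ = (6.626×10⁻³⁴)(2.998×10⁸)/(397×10⁻⁹) = 5.004×10⁻¹⁹ J.
Energy delivered: (220 mW)(891 s) = 196.0 J.
Photons incident: 196.0 / 5.004×10⁻¹⁹ = 3.917×10²⁰, i.e. 3.917×10²⁰/6.022×10²³ = 6.504×10⁻⁴ mol.
Φ = 5.281×10⁻⁴ mol / 6.504×10⁻⁴ mol photons = 0.81.

Φ = 0.81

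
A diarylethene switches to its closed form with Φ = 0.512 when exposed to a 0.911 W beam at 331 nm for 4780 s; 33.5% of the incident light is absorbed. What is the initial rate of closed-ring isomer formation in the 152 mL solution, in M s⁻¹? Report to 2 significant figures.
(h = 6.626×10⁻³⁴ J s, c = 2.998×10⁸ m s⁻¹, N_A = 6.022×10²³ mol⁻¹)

Photon energy at 331 nm: hc/λ = (6.626×10⁻³⁴)(2.998×10⁸)/(331×10⁻⁹) = 6.001×10⁻¹⁹ J.
Energy delivered: (0.911 W)(4780 s) = 4355 J.
Photons incident: 4355 / 6.001×10⁻¹⁹ = 7.257×10²¹, i.e. 7.257×10²¹/6.022×10²³ = 0.01205 mol.
Photons absorbed: 0.335 × 0.01205 = 0.004037 mol.
Product formed: 0.512 × 0.004037 = 0.002067 mol.
Rate: 0.002067 mol / (4780 s × 0.152 L) = 2.8×10⁻⁶ M s⁻¹.

2.8×10⁻⁶ M s⁻¹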